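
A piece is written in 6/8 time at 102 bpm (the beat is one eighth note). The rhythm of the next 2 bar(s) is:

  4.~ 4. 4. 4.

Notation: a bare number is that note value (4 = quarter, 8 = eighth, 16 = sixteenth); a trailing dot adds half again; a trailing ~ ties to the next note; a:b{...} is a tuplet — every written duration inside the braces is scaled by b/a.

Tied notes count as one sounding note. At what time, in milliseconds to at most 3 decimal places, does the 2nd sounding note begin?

1. 0.0ms @ 0 + 3529.412ms (6)
2. 3529.412ms @ 6 + 1764.706ms (3)
3. 5294.118ms @ 9 + 1764.706ms (3)

note 2 onset = 6b = 3529.412ms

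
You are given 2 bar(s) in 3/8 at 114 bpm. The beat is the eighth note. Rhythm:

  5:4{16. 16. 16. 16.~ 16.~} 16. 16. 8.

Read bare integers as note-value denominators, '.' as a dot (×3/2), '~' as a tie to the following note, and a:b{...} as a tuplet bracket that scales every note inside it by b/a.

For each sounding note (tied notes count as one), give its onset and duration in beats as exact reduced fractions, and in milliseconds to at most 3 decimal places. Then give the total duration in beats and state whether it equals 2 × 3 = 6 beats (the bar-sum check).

1) 0.0ms=0b +315.789ms=3/5b
2) 315.789ms=3/5b +315.789ms=3/5b
3) 631.579ms=6/5b +315.789ms=3/5b
4) 947.368ms=9/5b +1026.316ms=39/20b
5) 1973.684ms=15/4b +394.737ms=3/4b
6) 2368.421ms=9/2b +789.474ms=3/2b
Σ=6b of 6 (114bpm 3/8) — PASS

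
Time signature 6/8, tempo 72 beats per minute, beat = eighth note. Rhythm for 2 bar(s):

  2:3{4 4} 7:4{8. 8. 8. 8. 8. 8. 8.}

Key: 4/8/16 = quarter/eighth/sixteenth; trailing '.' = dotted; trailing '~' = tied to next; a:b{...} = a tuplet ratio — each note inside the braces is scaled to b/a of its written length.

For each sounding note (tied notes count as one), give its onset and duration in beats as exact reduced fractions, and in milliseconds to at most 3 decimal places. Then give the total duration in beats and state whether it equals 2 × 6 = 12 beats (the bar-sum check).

1) 0.0ms=0b +2500.0ms=3b
2) 2500.0ms=3b +2500.0ms=3b
3) 5000.0ms=6b +714.286ms=6/7b
4) 5714.286ms=48/7b +714.286ms=6/7b
5) 6428.571ms=54/7b +714.286ms=6/7b
6) 7142.857ms=60/7b +714.286ms=6/7b
7) 7857.143ms=66/7b +714.286ms=6/7b
8) 8571.429ms=72/7b +714.286ms=6/7b
9) 9285.714ms=78/7b +714.286ms=6/7b
Σ=12b of 12 (72bpm 6/8) — PASS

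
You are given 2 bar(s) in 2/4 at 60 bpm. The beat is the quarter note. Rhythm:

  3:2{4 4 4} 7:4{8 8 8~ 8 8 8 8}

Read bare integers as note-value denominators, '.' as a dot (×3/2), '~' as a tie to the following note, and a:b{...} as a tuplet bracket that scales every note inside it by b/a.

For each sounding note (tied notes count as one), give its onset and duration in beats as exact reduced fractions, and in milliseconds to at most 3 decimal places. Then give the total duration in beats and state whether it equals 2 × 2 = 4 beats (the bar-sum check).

1) 0.0ms=0b +666.667ms=2/3b
2) 666.667ms=2/3b +666.667ms=2/3b
3) 1333.333ms=4/3b +666.667ms=2/3b
4) 2000.0ms=2b +285.714ms=2/7b
5) 2285.714ms=16/7b +285.714ms=2/7b
6) 2571.429ms=18/7b +571.429ms=4/7b
7) 3142.857ms=22/7b +285.714ms=2/7b
8) 3428.571ms=24/7b +285.714ms=2/7b
9) 3714.286ms=26/7b +285.714ms=2/7b
Σ=4b of 4 (60bpm 2/4) — PASS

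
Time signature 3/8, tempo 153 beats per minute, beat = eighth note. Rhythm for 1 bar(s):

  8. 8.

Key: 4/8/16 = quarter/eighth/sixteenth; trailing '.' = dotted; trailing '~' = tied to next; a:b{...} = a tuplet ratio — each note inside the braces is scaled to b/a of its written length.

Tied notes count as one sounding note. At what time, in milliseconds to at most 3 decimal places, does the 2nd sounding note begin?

1. 0.0ms @ 0 + 588.235ms (3/2)
2. 588.235ms @ 3/2 + 588.235ms (3/2)

note 2 onset = 3/2b = 588.235ms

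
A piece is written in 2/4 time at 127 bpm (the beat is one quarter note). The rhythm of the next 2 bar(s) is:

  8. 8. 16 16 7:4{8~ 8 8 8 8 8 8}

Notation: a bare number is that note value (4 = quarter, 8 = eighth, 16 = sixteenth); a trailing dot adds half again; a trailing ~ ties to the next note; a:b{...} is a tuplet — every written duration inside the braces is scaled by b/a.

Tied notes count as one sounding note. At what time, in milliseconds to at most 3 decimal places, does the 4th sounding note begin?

1. 0.0ms @ 0 + 354.331ms (3/4)
2. 354.331ms @ 3/4 + 354.331ms (3/4)
3. 708.661ms @ 3/2 + 118.11ms (1/4)
4. 826.772ms @ 7/4 + 118.11ms (1/4)
5. 944.882ms @ 2 + 269.966ms (4/7)
6. 1214.848ms @ 18/7 + 134.983ms (2/7)
7. 1349.831ms @ 20/7 + 134.983ms (2/7)
8. 1484.814ms @ 22/7 + 134.983ms (2/7)
9. 1619.798ms @ 24/7 + 134.983ms (2/7)
10. 1754.781ms @ 26/7 + 134.983ms (2/7)

note 4 onset = 7/4b = 826.772ms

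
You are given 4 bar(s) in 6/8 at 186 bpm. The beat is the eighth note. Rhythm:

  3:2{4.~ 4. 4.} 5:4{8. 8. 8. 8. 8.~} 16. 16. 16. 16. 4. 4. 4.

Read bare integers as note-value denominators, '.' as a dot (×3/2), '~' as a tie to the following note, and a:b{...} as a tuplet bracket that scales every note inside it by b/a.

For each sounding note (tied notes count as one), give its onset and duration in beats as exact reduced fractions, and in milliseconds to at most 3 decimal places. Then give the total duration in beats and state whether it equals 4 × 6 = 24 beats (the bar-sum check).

1) 0.0ms=0b +1290.323ms=4b
2) 1290.323ms=4b +645.161ms=2b
3) 1935.484ms=6b +387.097ms=6/5b
4) 2322.581ms=36/5b +387.097ms=6/5b
5) 2709.677ms=42/5b +387.097ms=6/5b
6) 3096.774ms=48/5b +387.097ms=6/5b
7) 3483.871ms=54/5b +629.032ms=39/20b
8) 4112.903ms=51/4b +241.935ms=3/4b
9) 4354.839ms=27/2b +241.935ms=3/4b
10) 4596.774ms=57/4b +241.935ms=3/4b
11) 4838.71ms=15b +967.742ms=3b
12) 5806.452ms=18b +967.742ms=3b
13) 6774.194ms=21b +967.742ms=3b
Σ=24b of 24 (186bpm 6/8) — PASS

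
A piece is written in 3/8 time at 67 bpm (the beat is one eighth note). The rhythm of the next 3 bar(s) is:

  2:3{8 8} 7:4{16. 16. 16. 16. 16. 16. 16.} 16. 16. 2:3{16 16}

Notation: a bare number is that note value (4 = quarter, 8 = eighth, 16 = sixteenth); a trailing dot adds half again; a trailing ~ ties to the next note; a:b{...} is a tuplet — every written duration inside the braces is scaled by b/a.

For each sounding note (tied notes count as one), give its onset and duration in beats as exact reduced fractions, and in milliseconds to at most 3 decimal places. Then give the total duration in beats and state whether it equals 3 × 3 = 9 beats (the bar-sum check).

1) 0.0ms=0b +1343.284ms=3/2b
2) 1343.284ms=3/2b +1343.284ms=3/2b
3) 2686.567ms=3b +383.795ms=3/7b
4) 3070.362ms=24/7b +383.795ms=3/7b
5) 3454.158ms=27/7b +383.795ms=3/7b
6) 3837.953ms=30/7b +383.795ms=3/7b
7) 4221.748ms=33/7b +383.795ms=3/7b
8) 4605.544ms=36/7b +383.795ms=3/7b
9) 4989.339ms=39/7b +383.795ms=3/7b
10) 5373.134ms=6b +671.642ms=3/4b
11) 6044.776ms=27/4b +671.642ms=3/4b
12) 6716.418ms=15/2b +671.642ms=3/4b
13) 7388.06ms=33/4b +671.642ms=3/4b
Σ=9b of 9 (67bpm 3/8) — PASS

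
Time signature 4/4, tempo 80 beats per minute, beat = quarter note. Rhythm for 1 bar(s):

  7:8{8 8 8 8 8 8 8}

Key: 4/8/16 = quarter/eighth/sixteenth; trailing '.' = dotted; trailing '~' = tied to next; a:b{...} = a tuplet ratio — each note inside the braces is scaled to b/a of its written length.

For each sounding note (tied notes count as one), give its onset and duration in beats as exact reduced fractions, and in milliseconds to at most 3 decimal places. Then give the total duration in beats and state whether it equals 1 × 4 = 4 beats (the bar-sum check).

1) 0.0ms=0b +428.571ms=4/7b
2) 428.571ms=4/7b +428.571ms=4/7b
3) 857.143ms=8/7b +428.571ms=4/7b
4) 1285.714ms=12/7b +428.571ms=4/7b
5) 1714.286ms=16/7b +428.571ms=4/7b
6) 2142.857ms=20/7b +428.571ms=4/7b
7) 2571.429ms=24/7b +428.571ms=4/7b
Σ=4b of 4 (80bpm 4/4) — PASS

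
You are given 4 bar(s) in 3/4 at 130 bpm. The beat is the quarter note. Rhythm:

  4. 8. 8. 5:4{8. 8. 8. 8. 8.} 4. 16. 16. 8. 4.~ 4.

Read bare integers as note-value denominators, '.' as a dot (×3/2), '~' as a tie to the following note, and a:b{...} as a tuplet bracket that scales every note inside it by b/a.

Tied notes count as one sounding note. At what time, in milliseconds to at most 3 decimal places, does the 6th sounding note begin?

1. 0.0ms @ 0 + 692.308ms (3/2)
2. 692.308ms @ 3/2 + 346.154ms (3/4)
3. 1038.462ms @ 9/4 + 346.154ms (3/4)
4. 1384.615ms @ 3 + 276.923ms (3/5)
5. 1661.538ms @ 18/5 + 276.923ms (3/5)
6. 1938.462ms @ 21/5 + 276.923ms (3/5)
7. 2215.385ms @ 24/5 + 276.923ms (3/5)
8. 2492.308ms @ 27/5 + 276.923ms (3/5)
9. 2769.231ms @ 6 + 692.308ms (3/2)
10. 3461.538ms @ 15/2 + 173.077ms (3/8)
11. 3634.615ms @ 63/8 + 173.077ms (3/8)
12. 3807.692ms @ 33/4 + 346.154ms (3/4)
13. 4153.846ms @ 9 + 1384.615ms (3)

note 6 onset = 21/5b = 1938.462ms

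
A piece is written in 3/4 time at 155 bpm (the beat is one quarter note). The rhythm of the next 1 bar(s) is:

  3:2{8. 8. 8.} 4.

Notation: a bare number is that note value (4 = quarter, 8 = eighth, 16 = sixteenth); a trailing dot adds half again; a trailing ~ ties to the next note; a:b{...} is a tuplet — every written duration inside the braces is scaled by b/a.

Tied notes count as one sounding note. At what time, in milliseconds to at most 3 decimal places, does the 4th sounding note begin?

1. 0.0ms @ 0 + 193.548ms (1/2)
2. 193.548ms @ 1/2 + 193.548ms (1/2)
3. 387.097ms @ 1 + 193.548ms (1/2)
4. 580.645ms @ 3/2 + 580.645ms (3/2)

note 4 onset = 3/2b = 580.645ms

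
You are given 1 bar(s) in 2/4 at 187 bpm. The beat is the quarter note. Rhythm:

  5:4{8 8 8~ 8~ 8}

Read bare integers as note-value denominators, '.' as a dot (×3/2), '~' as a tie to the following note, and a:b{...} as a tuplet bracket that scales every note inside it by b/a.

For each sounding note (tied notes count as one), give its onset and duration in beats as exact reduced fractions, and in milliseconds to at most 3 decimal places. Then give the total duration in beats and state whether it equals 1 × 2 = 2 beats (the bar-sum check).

1) 0.0ms=0b +128.342ms=2/5b
2) 128.342ms=2/5b +128.342ms=2/5b
3) 256.684ms=4/5b +385.027ms=6/5b
Σ=2b of 2 (187bpm 2/4) — PASS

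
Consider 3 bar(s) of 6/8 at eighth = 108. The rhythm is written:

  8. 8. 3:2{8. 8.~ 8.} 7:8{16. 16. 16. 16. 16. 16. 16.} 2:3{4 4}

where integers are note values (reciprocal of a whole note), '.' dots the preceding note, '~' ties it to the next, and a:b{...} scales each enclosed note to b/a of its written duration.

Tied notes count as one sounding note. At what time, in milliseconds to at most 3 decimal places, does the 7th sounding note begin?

note 7 onset = 54/7b = 4285.714ms

1. 0.0ms @ 0 + 833.333ms (3/2)
2. 833.333ms @ 3/2 + 833.333ms (3/2)
3. 1666.667ms @ 3 + 555.556ms (1)
4. 2222.222ms @ 4 + 1111.111ms (2)
5. 3333.333ms @ 6 + 476.19ms (6/7)
6. 3809.524ms @ 48/7 + 476.19ms (6/7)
7. 4285.714ms @ 54/7 + 476.19ms (6/7)
8. 4761.905ms @ 60/7 + 476.19ms (6/7)
9. 5238.095ms @ 66/7 + 476.19ms (6/7)
10. 5714.286ms @ 72/7 + 476.19ms (6/7)
11. 6190.476ms @ 78/7 + 476.19ms (6/7)
12. 6666.667ms @ 12 + 1666.667ms (3)
13. 8333.333ms @ 15 + 1666.667ms (3)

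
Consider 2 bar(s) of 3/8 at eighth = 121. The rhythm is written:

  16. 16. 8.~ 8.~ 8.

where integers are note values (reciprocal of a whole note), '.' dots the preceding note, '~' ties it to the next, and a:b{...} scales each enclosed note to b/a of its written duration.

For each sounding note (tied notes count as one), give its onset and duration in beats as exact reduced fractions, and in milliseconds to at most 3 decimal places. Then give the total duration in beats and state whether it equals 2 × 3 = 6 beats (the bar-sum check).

1) 0.0ms=0b +371.901ms=3/4b
2) 371.901ms=3/4b +371.901ms=3/4b
3) 743.802ms=3/2b +2231.405ms=9/2b
Σ=6b of 6 (121bpm 3/8) — PASS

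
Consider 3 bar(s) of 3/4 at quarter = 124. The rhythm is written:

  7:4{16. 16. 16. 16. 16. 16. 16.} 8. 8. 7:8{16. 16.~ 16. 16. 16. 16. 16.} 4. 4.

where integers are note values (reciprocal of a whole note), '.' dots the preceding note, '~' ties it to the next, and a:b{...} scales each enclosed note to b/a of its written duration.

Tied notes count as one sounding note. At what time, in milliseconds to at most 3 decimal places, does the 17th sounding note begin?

1. 0.0ms @ 0 + 103.687ms (3/14)
2. 103.687ms @ 3/14 + 103.687ms (3/14)
3. 207.373ms @ 3/7 + 103.687ms (3/14)
4. 311.06ms @ 9/14 + 103.687ms (3/14)
5. 414.747ms @ 6/7 + 103.687ms (3/14)
6. 518.433ms @ 15/14 + 103.687ms (3/14)
7. 622.12ms @ 9/7 + 103.687ms (3/14)
8. 725.806ms @ 3/2 + 362.903ms (3/4)
9. 1088.71ms @ 9/4 + 362.903ms (3/4)
10. 1451.613ms @ 3 + 207.373ms (3/7)
11. 1658.986ms @ 24/7 + 414.747ms (6/7)
12. 2073.733ms @ 30/7 + 207.373ms (3/7)
13. 2281.106ms @ 33/7 + 207.373ms (3/7)
14. 2488.479ms @ 36/7 + 207.373ms (3/7)
15. 2695.853ms @ 39/7 + 207.373ms (3/7)
16. 2903.226ms @ 6 + 725.806ms (3/2)
17. 3629.032ms @ 15/2 + 725.806ms (3/2)

note 17 onset = 15/2b = 3629.032ms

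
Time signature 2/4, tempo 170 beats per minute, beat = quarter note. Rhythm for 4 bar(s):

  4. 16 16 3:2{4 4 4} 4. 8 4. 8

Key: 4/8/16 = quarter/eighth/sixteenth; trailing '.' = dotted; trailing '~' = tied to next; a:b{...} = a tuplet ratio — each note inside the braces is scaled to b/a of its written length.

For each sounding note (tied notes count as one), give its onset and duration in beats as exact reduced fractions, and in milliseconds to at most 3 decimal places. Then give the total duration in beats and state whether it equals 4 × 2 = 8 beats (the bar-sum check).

1) 0.0ms=0b +529.412ms=3/2b
2) 529.412ms=3/2b +88.235ms=1/4b
3) 617.647ms=7/4b +88.235ms=1/4b
4) 705.882ms=2b +235.294ms=2/3b
5) 941.176ms=8/3b +235.294ms=2/3b
6) 1176.471ms=10/3b +235.294ms=2/3b
7) 1411.765ms=4b +529.412ms=3/2b
8) 1941.176ms=11/2b +176.471ms=1/2b
9) 2117.647ms=6b +529.412ms=3/2b
10) 2647.059ms=15/2b +176.471ms=1/2b
Σ=8b of 8 (170bpm 2/4) — PASS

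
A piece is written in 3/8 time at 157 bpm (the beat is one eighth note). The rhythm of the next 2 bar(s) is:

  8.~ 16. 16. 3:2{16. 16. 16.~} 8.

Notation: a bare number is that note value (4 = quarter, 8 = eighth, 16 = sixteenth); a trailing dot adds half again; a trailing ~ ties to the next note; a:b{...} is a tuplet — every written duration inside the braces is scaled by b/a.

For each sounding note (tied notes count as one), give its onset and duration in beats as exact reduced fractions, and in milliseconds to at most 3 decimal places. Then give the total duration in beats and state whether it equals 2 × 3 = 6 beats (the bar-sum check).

1) 0.0ms=0b +859.873ms=9/4b
2) 859.873ms=9/4b +286.624ms=3/4b
3) 1146.497ms=3b +191.083ms=1/2b
4) 1337.58ms=7/2b +191.083ms=1/2b
5) 1528.662ms=4b +764.331ms=2b
Σ=6b of 6 (157bpm 3/8) — PASS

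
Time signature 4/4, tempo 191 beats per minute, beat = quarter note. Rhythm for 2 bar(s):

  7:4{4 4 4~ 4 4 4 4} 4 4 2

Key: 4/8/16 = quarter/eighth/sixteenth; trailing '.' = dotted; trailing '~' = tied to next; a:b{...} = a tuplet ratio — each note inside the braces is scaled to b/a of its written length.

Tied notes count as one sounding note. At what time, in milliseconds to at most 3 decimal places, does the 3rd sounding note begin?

note 3 onset = 8/7b = 359.013ms

1. 0.0ms @ 0 + 179.506ms (4/7)
2. 179.506ms @ 4/7 + 179.506ms (4/7)
3. 359.013ms @ 8/7 + 359.013ms (8/7)
4. 718.025ms @ 16/7 + 179.506ms (4/7)
5. 897.532ms @ 20/7 + 179.506ms (4/7)
6. 1077.038ms @ 24/7 + 179.506ms (4/7)
7. 1256.545ms @ 4 + 314.136ms (1)
8. 1570.681ms @ 5 + 314.136ms (1)
9. 1884.817ms @ 6 + 628.272ms (2)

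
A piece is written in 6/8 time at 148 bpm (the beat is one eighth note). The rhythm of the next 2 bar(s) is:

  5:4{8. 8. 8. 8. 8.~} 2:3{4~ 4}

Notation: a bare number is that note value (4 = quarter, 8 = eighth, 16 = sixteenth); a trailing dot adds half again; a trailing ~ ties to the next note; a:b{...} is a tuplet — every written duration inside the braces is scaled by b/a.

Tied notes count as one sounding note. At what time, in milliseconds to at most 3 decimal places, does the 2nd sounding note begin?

note 2 onset = 6/5b = 486.486ms

1. 0.0ms @ 0 + 486.486ms (6/5)
2. 486.486ms @ 6/5 + 486.486ms (6/5)
3. 972.973ms @ 12/5 + 486.486ms (6/5)
4. 1459.459ms @ 18/5 + 486.486ms (6/5)
5. 1945.946ms @ 24/5 + 2918.919ms (36/5)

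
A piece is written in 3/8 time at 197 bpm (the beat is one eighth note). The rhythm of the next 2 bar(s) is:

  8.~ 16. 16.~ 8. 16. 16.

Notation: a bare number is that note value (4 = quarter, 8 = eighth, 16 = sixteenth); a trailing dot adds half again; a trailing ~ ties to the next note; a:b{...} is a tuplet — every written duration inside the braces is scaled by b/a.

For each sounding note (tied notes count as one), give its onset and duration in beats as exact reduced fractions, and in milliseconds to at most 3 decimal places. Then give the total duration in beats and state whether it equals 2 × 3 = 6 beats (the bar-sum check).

1) 0.0ms=0b +685.279ms=9/4b
2) 685.279ms=9/4b +685.279ms=9/4b
3) 1370.558ms=9/2b +228.426ms=3/4b
4) 1598.985ms=21/4b +228.426ms=3/4b
Σ=6b of 6 (197bpm 3/8) — PASS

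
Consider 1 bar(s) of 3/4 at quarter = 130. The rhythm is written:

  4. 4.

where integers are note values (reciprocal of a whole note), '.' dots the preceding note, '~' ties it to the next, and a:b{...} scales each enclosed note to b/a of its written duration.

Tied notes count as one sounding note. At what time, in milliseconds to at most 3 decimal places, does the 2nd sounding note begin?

note 2 onset = 3/2b = 692.308ms

1. 0.0ms @ 0 + 692.308ms (3/2)
2. 692.308ms @ 3/2 + 692.308ms (3/2)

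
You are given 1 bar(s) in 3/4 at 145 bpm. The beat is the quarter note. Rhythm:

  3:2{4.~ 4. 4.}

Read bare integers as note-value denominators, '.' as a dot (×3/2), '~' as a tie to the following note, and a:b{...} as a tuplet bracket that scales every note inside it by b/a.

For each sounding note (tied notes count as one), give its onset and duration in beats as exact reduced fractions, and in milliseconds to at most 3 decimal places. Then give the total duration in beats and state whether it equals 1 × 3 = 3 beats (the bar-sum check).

1) 0.0ms=0b +827.586ms=2b
2) 827.586ms=2b +413.793ms=1b
Σ=3b of 3 (145bpm 3/4) — PASS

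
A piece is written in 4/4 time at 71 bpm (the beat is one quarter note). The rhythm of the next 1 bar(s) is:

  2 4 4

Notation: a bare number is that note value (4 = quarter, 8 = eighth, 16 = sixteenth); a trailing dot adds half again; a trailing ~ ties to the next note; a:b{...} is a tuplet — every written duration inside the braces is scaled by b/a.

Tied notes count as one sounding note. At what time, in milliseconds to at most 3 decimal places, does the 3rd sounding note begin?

1. 0.0ms @ 0 + 1690.141ms (2)
2. 1690.141ms @ 2 + 845.07ms (1)
3. 2535.211ms @ 3 + 845.07ms (1)

note 3 onset = 3b = 2535.211ms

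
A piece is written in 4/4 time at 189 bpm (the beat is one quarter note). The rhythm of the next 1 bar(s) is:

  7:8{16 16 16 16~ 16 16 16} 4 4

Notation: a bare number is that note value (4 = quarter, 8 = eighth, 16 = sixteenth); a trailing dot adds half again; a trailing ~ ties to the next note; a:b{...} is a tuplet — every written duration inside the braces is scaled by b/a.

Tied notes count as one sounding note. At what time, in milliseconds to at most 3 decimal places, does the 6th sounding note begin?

note 6 onset = 12/7b = 544.218ms

1. 0.0ms @ 0 + 90.703ms (2/7)
2. 90.703ms @ 2/7 + 90.703ms (2/7)
3. 181.406ms @ 4/7 + 90.703ms (2/7)
4. 272.109ms @ 6/7 + 181.406ms (4/7)
5. 453.515ms @ 10/7 + 90.703ms (2/7)
6. 544.218ms @ 12/7 + 90.703ms (2/7)
7. 634.921ms @ 2 + 317.46ms (1)
8. 952.381ms @ 3 + 317.46ms (1)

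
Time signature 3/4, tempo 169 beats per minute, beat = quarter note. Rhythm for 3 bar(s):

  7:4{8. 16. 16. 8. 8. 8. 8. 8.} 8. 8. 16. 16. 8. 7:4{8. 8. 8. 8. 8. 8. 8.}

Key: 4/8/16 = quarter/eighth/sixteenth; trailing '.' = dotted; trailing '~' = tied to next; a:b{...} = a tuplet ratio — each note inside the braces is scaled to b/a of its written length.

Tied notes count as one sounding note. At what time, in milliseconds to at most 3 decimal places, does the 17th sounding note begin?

1. 0.0ms @ 0 + 152.156ms (3/7)
2. 152.156ms @ 3/7 + 76.078ms (3/14)
3. 228.233ms @ 9/14 + 76.078ms (3/14)
4. 304.311ms @ 6/7 + 152.156ms (3/7)
5. 456.467ms @ 9/7 + 152.156ms (3/7)
6. 608.622ms @ 12/7 + 152.156ms (3/7)
7. 760.778ms @ 15/7 + 152.156ms (3/7)
8. 912.933ms @ 18/7 + 152.156ms (3/7)
9. 1065.089ms @ 3 + 266.272ms (3/4)
10. 1331.361ms @ 15/4 + 266.272ms (3/4)
11. 1597.633ms @ 9/2 + 133.136ms (3/8)
12. 1730.769ms @ 39/8 + 133.136ms (3/8)
13. 1863.905ms @ 21/4 + 266.272ms (3/4)
14. 2130.178ms @ 6 + 152.156ms (3/7)
15. 2282.333ms @ 45/7 + 152.156ms (3/7)
16. 2434.489ms @ 48/7 + 152.156ms (3/7)
17. 2586.644ms @ 51/7 + 152.156ms (3/7)
18. 2738.8ms @ 54/7 + 152.156ms (3/7)
19. 2890.955ms @ 57/7 + 152.156ms (3/7)
20. 3043.111ms @ 60/7 + 152.156ms (3/7)

note 17 onset = 51/7b = 2586.644ms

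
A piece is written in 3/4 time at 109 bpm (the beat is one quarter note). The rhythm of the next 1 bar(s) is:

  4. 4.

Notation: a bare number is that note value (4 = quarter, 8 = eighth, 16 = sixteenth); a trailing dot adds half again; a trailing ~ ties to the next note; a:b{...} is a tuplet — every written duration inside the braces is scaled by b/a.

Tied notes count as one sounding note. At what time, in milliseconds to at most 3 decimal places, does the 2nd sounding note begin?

1. 0.0ms @ 0 + 825.688ms (3/2)
2. 825.688ms @ 3/2 + 825.688ms (3/2)

note 2 onset = 3/2b = 825.688ms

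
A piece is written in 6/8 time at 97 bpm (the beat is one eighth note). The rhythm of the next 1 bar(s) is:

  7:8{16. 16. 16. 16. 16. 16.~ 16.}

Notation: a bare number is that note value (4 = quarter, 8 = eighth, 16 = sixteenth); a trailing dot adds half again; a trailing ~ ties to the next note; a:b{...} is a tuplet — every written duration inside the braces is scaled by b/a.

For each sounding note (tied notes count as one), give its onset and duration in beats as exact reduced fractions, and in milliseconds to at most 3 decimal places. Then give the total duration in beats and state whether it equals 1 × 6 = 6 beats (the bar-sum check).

1) 0.0ms=0b +530.191ms=6/7b
2) 530.191ms=6/7b +530.191ms=6/7b
3) 1060.383ms=12/7b +530.191ms=6/7b
4) 1590.574ms=18/7b +530.191ms=6/7b
5) 2120.766ms=24/7b +530.191ms=6/7b
6) 2650.957ms=30/7b +1060.383ms=12/7b
Σ=6b of 6 (97bpm 6/8) — PASS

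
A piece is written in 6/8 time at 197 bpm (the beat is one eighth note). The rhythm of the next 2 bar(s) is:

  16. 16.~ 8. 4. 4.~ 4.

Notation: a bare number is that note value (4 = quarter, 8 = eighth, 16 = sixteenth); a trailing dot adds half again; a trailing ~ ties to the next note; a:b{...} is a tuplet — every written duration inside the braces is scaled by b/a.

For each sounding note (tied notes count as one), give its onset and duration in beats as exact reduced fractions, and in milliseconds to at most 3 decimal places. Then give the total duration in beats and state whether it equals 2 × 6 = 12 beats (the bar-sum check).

1) 0.0ms=0b +228.426ms=3/4b
2) 228.426ms=3/4b +685.279ms=9/4b
3) 913.706ms=3b +913.706ms=3b
4) 1827.411ms=6b +1827.411ms=6b
Σ=12b of 12 (197bpm 6/8) — PASS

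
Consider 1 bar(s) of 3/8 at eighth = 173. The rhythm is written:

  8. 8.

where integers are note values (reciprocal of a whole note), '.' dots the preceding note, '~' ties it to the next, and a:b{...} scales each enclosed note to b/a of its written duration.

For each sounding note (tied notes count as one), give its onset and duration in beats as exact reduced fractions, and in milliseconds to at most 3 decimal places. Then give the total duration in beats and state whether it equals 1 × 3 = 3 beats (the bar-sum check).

1) 0.0ms=0b +520.231ms=3/2b
2) 520.231ms=3/2b +520.231ms=3/2b
Σ=3b of 3 (173bpm 3/8) — PASS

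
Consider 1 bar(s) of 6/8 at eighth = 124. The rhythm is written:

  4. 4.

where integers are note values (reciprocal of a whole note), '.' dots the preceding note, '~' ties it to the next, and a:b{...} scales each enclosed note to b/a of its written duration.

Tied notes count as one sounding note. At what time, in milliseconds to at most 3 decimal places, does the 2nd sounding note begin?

1. 0.0ms @ 0 + 1451.613ms (3)
2. 1451.613ms @ 3 + 1451.613ms (3)

note 2 onset = 3b = 1451.613ms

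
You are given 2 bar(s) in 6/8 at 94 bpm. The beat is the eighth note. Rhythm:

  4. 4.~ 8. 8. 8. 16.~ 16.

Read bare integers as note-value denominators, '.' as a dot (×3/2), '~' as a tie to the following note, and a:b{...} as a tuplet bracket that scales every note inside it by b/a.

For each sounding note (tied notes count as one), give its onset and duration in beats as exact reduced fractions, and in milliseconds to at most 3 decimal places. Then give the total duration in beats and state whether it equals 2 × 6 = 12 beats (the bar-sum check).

1) 0.0ms=0b +1914.894ms=3b
2) 1914.894ms=3b +2872.34ms=9/2b
3) 4787.234ms=15/2b +957.447ms=3/2b
4) 5744.681ms=9b +957.447ms=3/2b
5) 6702.128ms=21/2b +957.447ms=3/2b
Σ=12b of 12 (94bpm 6/8) — PASS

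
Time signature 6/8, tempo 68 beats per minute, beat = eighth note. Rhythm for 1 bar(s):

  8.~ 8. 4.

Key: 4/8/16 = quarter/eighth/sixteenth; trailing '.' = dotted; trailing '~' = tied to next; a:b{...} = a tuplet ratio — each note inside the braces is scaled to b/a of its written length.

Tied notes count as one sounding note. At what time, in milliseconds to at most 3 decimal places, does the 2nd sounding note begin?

note 2 onset = 3b = 2647.059ms

1. 0.0ms @ 0 + 2647.059ms (3)
2. 2647.059ms @ 3 + 2647.059ms (3)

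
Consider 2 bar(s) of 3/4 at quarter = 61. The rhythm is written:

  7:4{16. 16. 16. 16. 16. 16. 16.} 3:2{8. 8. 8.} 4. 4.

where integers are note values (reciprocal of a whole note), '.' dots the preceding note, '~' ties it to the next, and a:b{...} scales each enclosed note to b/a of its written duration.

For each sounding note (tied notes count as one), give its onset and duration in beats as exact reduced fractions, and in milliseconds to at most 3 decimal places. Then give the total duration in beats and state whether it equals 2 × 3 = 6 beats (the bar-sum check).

1) 0.0ms=0b +210.773ms=3/14b
2) 210.773ms=3/14b +210.773ms=3/14b
3) 421.546ms=3/7b +210.773ms=3/14b
4) 632.319ms=9/14b +210.773ms=3/14b
5) 843.091ms=6/7b +210.773ms=3/14b
6) 1053.864ms=15/14b +210.773ms=3/14b
7) 1264.637ms=9/7b +210.773ms=3/14b
8) 1475.41ms=3/2b +491.803ms=1/2b
9) 1967.213ms=2b +491.803ms=1/2b
10) 2459.016ms=5/2b +491.803ms=1/2b
11) 2950.82ms=3b +1475.41ms=3/2b
12) 4426.23ms=9/2b +1475.41ms=3/2b
Σ=6b of 6 (61bpm 3/4) — PASS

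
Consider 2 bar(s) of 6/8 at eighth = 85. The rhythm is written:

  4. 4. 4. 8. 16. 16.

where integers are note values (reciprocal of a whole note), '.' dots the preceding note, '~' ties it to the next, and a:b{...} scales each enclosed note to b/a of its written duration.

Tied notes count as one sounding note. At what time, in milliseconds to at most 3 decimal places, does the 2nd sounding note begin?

note 2 onset = 3b = 2117.647ms

1. 0.0ms @ 0 + 2117.647ms (3)
2. 2117.647ms @ 3 + 2117.647ms (3)
3. 4235.294ms @ 6 + 2117.647ms (3)
4. 6352.941ms @ 9 + 1058.824ms (3/2)
5. 7411.765ms @ 21/2 + 529.412ms (3/4)
6. 7941.176ms @ 45/4 + 529.412ms (3/4)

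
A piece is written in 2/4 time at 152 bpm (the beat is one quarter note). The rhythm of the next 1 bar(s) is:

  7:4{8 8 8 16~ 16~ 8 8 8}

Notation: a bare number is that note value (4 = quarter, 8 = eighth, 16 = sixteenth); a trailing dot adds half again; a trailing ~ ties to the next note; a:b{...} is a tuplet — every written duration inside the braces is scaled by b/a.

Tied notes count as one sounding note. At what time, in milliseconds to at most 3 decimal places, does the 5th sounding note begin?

note 5 onset = 10/7b = 563.91ms

1. 0.0ms @ 0 + 112.782ms (2/7)
2. 112.782ms @ 2/7 + 112.782ms (2/7)
3. 225.564ms @ 4/7 + 112.782ms (2/7)
4. 338.346ms @ 6/7 + 225.564ms (4/7)
5. 563.91ms @ 10/7 + 112.782ms (2/7)
6. 676.692ms @ 12/7 + 112.782ms (2/7)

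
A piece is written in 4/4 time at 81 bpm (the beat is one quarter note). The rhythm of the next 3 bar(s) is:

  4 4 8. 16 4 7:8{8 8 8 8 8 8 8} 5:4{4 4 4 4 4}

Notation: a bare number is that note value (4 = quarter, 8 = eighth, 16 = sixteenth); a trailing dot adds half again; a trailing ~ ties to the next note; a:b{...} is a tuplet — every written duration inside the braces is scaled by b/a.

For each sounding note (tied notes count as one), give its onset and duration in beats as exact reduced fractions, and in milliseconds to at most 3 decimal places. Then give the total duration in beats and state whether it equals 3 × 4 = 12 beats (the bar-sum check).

1) 0.0ms=0b +740.741ms=1b
2) 740.741ms=1b +740.741ms=1b
3) 1481.481ms=2b +555.556ms=3/4b
4) 2037.037ms=11/4b +185.185ms=1/4b
5) 2222.222ms=3b +740.741ms=1b
6) 2962.963ms=4b +423.28ms=4/7b
7) 3386.243ms=32/7b +423.28ms=4/7b
8) 3809.524ms=36/7b +423.28ms=4/7b
9) 4232.804ms=40/7b +423.28ms=4/7b
10) 4656.085ms=44/7b +423.28ms=4/7b
11) 5079.365ms=48/7b +423.28ms=4/7b
12) 5502.646ms=52/7b +423.28ms=4/7b
13) 5925.926ms=8b +592.593ms=4/5b
14) 6518.519ms=44/5b +592.593ms=4/5b
15) 7111.111ms=48/5b +592.593ms=4/5b
16) 7703.704ms=52/5b +592.593ms=4/5b
17) 8296.296ms=56/5b +592.593ms=4/5b
Σ=12b of 12 (81bpm 4/4) — PASS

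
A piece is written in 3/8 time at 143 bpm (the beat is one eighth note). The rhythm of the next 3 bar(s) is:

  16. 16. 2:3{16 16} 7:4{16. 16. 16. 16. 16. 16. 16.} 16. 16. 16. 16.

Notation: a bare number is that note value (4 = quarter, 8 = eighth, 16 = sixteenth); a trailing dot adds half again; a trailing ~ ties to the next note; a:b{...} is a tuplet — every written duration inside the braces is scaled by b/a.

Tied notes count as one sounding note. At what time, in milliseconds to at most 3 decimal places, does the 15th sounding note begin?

1. 0.0ms @ 0 + 314.685ms (3/4)
2. 314.685ms @ 3/4 + 314.685ms (3/4)
3. 629.371ms @ 3/2 + 314.685ms (3/4)
4. 944.056ms @ 9/4 + 314.685ms (3/4)
5. 1258.741ms @ 3 + 179.82ms (3/7)
6. 1438.561ms @ 24/7 + 179.82ms (3/7)
7. 1618.382ms @ 27/7 + 179.82ms (3/7)
8. 1798.202ms @ 30/7 + 179.82ms (3/7)
9. 1978.022ms @ 33/7 + 179.82ms (3/7)
10. 2157.842ms @ 36/7 + 179.82ms (3/7)
11. 2337.662ms @ 39/7 + 179.82ms (3/7)
12. 2517.483ms @ 6 + 314.685ms (3/4)
13. 2832.168ms @ 27/4 + 314.685ms (3/4)
14. 3146.853ms @ 15/2 + 314.685ms (3/4)
15. 3461.538ms @ 33/4 + 314.685ms (3/4)

note 15 onset = 33/4b = 3461.538ms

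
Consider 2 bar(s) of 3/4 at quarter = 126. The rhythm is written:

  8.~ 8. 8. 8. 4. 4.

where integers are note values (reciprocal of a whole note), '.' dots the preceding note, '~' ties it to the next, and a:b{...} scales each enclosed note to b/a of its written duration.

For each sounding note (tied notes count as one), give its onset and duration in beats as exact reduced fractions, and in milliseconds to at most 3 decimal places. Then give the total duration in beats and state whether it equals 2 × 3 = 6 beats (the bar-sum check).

1) 0.0ms=0b +714.286ms=3/2b
2) 714.286ms=3/2b +357.143ms=3/4b
3) 1071.429ms=9/4b +357.143ms=3/4b
4) 1428.571ms=3b +714.286ms=3/2b
5) 2142.857ms=9/2b +714.286ms=3/2b
Σ=6b of 6 (126bpm 3/4) — PASS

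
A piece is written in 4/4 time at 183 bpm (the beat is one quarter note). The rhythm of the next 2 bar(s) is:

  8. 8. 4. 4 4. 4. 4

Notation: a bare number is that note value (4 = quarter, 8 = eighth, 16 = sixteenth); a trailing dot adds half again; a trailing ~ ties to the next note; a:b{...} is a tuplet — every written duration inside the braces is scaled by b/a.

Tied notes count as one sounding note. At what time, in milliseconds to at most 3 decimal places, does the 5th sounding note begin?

note 5 onset = 4b = 1311.475ms

1. 0.0ms @ 0 + 245.902ms (3/4)
2. 245.902ms @ 3/4 + 245.902ms (3/4)
3. 491.803ms @ 3/2 + 491.803ms (3/2)
4. 983.607ms @ 3 + 327.869ms (1)
5. 1311.475ms @ 4 + 491.803ms (3/2)
6. 1803.279ms @ 11/2 + 491.803ms (3/2)
7. 2295.082ms @ 7 + 327.869ms (1)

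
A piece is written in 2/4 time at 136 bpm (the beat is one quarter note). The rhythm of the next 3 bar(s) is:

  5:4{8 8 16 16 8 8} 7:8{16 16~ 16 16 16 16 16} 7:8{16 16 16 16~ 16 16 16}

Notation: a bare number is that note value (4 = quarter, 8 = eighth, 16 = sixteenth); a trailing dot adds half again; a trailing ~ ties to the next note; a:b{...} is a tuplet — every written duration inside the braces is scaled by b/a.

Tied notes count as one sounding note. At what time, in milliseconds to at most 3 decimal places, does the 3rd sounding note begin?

note 3 onset = 4/5b = 352.941ms

1. 0.0ms @ 0 + 176.471ms (2/5)
2. 176.471ms @ 2/5 + 176.471ms (2/5)
3. 352.941ms @ 4/5 + 88.235ms (1/5)
4. 441.176ms @ 1 + 88.235ms (1/5)
5. 529.412ms @ 6/5 + 176.471ms (2/5)
6. 705.882ms @ 8/5 + 176.471ms (2/5)
7. 882.353ms @ 2 + 126.05ms (2/7)
8. 1008.403ms @ 16/7 + 252.101ms (4/7)
9. 1260.504ms @ 20/7 + 126.05ms (2/7)
10. 1386.555ms @ 22/7 + 126.05ms (2/7)
11. 1512.605ms @ 24/7 + 126.05ms (2/7)
12. 1638.655ms @ 26/7 + 126.05ms (2/7)
13. 1764.706ms @ 4 + 126.05ms (2/7)
14. 1890.756ms @ 30/7 + 126.05ms (2/7)
15. 2016.807ms @ 32/7 + 126.05ms (2/7)
16. 2142.857ms @ 34/7 + 252.101ms (4/7)
17. 2394.958ms @ 38/7 + 126.05ms (2/7)
18. 2521.008ms @ 40/7 + 126.05ms (2/7)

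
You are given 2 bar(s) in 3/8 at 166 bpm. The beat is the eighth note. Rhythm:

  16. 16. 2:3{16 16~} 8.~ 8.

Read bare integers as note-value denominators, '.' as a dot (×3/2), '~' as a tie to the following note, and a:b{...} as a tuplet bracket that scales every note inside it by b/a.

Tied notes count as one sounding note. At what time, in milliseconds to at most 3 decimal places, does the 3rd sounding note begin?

note 3 onset = 3/2b = 542.169ms

1. 0.0ms @ 0 + 271.084ms (3/4)
2. 271.084ms @ 3/4 + 271.084ms (3/4)
3. 542.169ms @ 3/2 + 271.084ms (3/4)
4. 813.253ms @ 9/4 + 1355.422ms (15/4)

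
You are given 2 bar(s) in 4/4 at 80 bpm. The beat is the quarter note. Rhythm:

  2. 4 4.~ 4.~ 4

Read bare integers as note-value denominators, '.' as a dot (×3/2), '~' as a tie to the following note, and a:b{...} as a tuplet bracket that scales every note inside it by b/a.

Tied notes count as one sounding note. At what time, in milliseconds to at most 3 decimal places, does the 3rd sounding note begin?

1. 0.0ms @ 0 + 2250.0ms (3)
2. 2250.0ms @ 3 + 750.0ms (1)
3. 3000.0ms @ 4 + 3000.0ms (4)

note 3 onset = 4b = 3000.0ms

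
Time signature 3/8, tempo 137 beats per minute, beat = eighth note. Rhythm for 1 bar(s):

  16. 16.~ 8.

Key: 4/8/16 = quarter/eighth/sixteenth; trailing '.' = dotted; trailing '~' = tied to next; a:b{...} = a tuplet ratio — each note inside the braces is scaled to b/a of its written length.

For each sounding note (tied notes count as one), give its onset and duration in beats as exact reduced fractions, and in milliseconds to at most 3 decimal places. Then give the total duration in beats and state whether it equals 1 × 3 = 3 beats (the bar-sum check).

1) 0.0ms=0b +328.467ms=3/4b
2) 328.467ms=3/4b +985.401ms=9/4b
Σ=3b of 3 (137bpm 3/8) — PASS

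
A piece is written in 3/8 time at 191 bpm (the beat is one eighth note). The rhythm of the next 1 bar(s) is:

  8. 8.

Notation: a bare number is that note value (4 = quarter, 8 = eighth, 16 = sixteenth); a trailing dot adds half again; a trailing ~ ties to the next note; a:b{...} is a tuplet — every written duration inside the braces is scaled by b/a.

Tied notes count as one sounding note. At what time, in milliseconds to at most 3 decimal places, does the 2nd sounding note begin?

1. 0.0ms @ 0 + 471.204ms (3/2)
2. 471.204ms @ 3/2 + 471.204ms (3/2)

note 2 onset = 3/2b = 471.204ms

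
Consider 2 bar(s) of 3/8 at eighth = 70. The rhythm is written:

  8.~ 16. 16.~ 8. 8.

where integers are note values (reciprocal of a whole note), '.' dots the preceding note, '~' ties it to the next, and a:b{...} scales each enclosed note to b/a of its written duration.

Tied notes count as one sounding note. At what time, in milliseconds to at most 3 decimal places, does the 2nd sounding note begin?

note 2 onset = 9/4b = 1928.571ms

1. 0.0ms @ 0 + 1928.571ms (9/4)
2. 1928.571ms @ 9/4 + 1928.571ms (9/4)
3. 3857.143ms @ 9/2 + 1285.714ms (3/2)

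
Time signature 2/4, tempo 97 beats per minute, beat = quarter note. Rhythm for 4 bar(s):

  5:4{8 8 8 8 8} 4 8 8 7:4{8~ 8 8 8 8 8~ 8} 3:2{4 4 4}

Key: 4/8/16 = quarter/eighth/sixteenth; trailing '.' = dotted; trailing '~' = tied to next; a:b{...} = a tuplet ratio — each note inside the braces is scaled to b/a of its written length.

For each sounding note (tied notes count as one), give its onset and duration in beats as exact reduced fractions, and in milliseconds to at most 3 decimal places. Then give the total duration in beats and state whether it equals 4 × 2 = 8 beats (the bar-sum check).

1) 0.0ms=0b +247.423ms=2/5b
2) 247.423ms=2/5b +247.423ms=2/5b
3) 494.845ms=4/5b +247.423ms=2/5b
4) 742.268ms=6/5b +247.423ms=2/5b
5) 989.691ms=8/5b +247.423ms=2/5b
6) 1237.113ms=2b +618.557ms=1b
7) 1855.67ms=3b +309.278ms=1/2b
8) 2164.948ms=7/2b +309.278ms=1/2b
9) 2474.227ms=4b +353.461ms=4/7b
10) 2827.688ms=32/7b +176.73ms=2/7b
11) 3004.418ms=34/7b +176.73ms=2/7b
12) 3181.149ms=36/7b +176.73ms=2/7b
13) 3357.879ms=38/7b +353.461ms=4/7b
14) 3711.34ms=6b +412.371ms=2/3b
15) 4123.711ms=20/3b +412.371ms=2/3b
16) 4536.082ms=22/3b +412.371ms=2/3b
Σ=8b of 8 (97bpm 2/4) — PASS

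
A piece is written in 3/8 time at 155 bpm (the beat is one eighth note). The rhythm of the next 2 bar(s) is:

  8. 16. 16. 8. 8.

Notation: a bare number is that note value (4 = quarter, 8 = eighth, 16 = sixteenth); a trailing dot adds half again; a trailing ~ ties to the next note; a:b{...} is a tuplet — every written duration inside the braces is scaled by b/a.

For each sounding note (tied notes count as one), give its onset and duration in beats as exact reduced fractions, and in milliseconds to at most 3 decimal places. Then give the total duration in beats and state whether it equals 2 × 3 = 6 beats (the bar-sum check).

1) 0.0ms=0b +580.645ms=3/2b
2) 580.645ms=3/2b +290.323ms=3/4b
3) 870.968ms=9/4b +290.323ms=3/4b
4) 1161.29ms=3b +580.645ms=3/2b
5) 1741.935ms=9/2b +580.645ms=3/2b
Σ=6b of 6 (155bpm 3/8) — PASS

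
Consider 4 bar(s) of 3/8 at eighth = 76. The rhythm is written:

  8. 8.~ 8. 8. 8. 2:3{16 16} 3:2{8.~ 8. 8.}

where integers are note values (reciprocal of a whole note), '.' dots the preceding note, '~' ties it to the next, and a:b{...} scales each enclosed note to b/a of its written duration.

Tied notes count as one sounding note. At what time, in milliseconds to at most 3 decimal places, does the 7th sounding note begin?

1. 0.0ms @ 0 + 1184.211ms (3/2)
2. 1184.211ms @ 3/2 + 2368.421ms (3)
3. 3552.632ms @ 9/2 + 1184.211ms (3/2)
4. 4736.842ms @ 6 + 1184.211ms (3/2)
5. 5921.053ms @ 15/2 + 592.105ms (3/4)
6. 6513.158ms @ 33/4 + 592.105ms (3/4)
7. 7105.263ms @ 9 + 1578.947ms (2)
8. 8684.211ms @ 11 + 789.474ms (1)

note 7 onset = 9b = 7105.263ms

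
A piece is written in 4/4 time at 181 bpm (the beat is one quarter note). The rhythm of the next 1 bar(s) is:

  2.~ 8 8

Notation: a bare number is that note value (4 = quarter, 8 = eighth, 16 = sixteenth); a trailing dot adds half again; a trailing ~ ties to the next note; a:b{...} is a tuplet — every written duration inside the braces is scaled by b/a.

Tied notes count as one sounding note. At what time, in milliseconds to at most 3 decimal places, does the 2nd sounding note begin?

1. 0.0ms @ 0 + 1160.221ms (7/2)
2. 1160.221ms @ 7/2 + 165.746ms (1/2)

note 2 onset = 7/2b = 1160.221ms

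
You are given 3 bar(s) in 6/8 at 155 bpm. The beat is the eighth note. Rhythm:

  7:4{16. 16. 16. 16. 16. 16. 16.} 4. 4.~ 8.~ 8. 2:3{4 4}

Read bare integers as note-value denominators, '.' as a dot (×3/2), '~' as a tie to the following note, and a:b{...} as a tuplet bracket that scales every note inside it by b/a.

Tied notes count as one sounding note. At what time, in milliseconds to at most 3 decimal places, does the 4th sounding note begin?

1. 0.0ms @ 0 + 165.899ms (3/7)
2. 165.899ms @ 3/7 + 165.899ms (3/7)
3. 331.797ms @ 6/7 + 165.899ms (3/7)
4. 497.696ms @ 9/7 + 165.899ms (3/7)
5. 663.594ms @ 12/7 + 165.899ms (3/7)
6. 829.493ms @ 15/7 + 165.899ms (3/7)
7. 995.392ms @ 18/7 + 165.899ms (3/7)
8. 1161.29ms @ 3 + 1161.29ms (3)
9. 2322.581ms @ 6 + 2322.581ms (6)
10. 4645.161ms @ 12 + 1161.29ms (3)
11. 5806.452ms @ 15 + 1161.29ms (3)

note 4 onset = 9/7b = 497.696ms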